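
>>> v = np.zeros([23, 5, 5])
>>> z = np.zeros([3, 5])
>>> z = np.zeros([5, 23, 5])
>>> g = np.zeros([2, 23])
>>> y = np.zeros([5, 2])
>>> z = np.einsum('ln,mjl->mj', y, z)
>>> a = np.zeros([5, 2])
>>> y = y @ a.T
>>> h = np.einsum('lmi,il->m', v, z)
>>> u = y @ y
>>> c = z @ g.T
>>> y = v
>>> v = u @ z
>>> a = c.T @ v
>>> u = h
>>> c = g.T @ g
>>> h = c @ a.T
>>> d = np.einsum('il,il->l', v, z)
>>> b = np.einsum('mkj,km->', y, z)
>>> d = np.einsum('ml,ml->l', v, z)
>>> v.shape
(5, 23)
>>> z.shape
(5, 23)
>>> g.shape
(2, 23)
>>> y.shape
(23, 5, 5)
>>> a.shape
(2, 23)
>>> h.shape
(23, 2)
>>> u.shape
(5,)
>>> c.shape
(23, 23)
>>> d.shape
(23,)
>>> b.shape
()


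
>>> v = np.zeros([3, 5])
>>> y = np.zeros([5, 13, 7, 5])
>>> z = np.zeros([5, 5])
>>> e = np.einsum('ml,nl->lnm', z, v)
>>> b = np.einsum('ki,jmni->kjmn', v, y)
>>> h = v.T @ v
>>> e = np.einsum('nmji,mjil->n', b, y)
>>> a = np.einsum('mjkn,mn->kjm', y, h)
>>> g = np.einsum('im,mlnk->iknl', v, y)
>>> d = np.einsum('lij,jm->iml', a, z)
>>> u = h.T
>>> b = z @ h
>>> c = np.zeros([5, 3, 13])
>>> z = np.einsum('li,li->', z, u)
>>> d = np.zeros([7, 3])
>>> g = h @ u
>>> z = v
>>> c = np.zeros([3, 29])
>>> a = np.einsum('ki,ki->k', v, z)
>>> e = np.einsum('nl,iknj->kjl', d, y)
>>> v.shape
(3, 5)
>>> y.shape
(5, 13, 7, 5)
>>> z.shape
(3, 5)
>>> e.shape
(13, 5, 3)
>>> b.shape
(5, 5)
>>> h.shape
(5, 5)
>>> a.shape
(3,)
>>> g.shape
(5, 5)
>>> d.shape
(7, 3)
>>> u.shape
(5, 5)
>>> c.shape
(3, 29)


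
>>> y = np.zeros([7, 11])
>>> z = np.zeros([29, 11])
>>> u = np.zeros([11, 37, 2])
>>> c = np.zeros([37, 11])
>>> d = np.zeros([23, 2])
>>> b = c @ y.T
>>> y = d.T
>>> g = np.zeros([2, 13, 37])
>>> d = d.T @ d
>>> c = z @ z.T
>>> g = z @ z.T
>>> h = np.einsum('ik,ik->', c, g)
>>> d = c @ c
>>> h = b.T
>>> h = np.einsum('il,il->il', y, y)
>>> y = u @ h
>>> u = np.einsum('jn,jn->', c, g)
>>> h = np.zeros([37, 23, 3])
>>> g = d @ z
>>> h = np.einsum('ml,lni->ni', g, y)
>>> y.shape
(11, 37, 23)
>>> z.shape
(29, 11)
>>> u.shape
()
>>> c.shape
(29, 29)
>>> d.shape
(29, 29)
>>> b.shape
(37, 7)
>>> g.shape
(29, 11)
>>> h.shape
(37, 23)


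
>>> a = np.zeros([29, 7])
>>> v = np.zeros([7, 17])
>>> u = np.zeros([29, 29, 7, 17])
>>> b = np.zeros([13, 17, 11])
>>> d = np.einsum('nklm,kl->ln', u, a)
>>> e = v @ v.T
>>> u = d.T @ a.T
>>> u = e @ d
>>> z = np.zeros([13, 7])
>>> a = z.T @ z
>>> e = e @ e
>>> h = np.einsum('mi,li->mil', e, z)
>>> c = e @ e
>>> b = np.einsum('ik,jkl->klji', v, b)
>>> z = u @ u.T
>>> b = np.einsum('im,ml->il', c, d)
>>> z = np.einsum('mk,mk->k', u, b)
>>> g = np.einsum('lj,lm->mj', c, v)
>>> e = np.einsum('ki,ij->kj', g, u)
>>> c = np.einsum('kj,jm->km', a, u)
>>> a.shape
(7, 7)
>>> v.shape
(7, 17)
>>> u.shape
(7, 29)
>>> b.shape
(7, 29)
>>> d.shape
(7, 29)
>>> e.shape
(17, 29)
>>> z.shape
(29,)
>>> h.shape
(7, 7, 13)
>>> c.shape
(7, 29)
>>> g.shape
(17, 7)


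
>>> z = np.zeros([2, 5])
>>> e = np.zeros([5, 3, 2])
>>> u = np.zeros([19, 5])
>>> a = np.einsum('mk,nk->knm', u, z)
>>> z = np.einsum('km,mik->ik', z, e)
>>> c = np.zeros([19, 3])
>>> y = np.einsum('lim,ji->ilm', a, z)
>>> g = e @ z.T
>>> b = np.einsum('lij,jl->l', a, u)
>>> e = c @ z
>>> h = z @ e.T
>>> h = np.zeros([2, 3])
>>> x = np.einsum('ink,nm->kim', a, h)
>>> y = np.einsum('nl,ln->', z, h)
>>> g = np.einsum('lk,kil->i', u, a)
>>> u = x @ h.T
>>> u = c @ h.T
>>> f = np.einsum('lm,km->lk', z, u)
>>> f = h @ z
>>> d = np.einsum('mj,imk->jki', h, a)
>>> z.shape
(3, 2)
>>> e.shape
(19, 2)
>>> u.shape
(19, 2)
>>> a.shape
(5, 2, 19)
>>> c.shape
(19, 3)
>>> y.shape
()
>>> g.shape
(2,)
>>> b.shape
(5,)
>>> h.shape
(2, 3)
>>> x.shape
(19, 5, 3)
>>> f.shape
(2, 2)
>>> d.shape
(3, 19, 5)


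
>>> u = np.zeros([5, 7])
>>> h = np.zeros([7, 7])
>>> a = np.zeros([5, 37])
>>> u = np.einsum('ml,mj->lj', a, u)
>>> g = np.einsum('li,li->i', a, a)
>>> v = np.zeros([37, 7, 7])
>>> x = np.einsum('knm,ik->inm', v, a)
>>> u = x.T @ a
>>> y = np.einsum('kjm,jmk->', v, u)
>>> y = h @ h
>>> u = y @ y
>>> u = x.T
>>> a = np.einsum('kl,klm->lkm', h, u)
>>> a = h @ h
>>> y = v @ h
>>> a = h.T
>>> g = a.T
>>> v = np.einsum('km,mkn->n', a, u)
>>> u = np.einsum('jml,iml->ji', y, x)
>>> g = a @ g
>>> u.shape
(37, 5)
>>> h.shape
(7, 7)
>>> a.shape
(7, 7)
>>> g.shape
(7, 7)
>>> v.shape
(5,)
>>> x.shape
(5, 7, 7)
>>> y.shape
(37, 7, 7)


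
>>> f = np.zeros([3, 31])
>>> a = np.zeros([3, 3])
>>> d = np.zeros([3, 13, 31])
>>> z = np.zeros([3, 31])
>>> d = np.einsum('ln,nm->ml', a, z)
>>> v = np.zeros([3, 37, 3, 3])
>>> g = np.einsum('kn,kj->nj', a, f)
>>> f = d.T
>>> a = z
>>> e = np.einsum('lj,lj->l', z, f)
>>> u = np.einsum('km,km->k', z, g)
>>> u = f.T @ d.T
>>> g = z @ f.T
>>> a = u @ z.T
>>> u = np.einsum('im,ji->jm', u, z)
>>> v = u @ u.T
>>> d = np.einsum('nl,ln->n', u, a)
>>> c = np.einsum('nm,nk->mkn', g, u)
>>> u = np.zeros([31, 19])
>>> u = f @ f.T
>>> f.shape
(3, 31)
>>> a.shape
(31, 3)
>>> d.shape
(3,)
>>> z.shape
(3, 31)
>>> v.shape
(3, 3)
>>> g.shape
(3, 3)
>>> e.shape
(3,)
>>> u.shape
(3, 3)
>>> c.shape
(3, 31, 3)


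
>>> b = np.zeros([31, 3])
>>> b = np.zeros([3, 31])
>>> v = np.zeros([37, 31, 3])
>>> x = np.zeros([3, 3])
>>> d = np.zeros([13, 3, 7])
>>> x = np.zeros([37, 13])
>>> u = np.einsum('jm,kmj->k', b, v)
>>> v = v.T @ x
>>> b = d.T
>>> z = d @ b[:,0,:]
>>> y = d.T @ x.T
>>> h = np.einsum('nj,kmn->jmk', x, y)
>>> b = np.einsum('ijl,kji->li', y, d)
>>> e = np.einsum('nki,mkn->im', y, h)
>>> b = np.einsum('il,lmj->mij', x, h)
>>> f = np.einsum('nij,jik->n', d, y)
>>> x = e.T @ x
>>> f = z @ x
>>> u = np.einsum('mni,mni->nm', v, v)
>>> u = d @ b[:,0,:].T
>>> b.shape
(3, 37, 7)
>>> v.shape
(3, 31, 13)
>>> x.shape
(13, 13)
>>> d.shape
(13, 3, 7)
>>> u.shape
(13, 3, 3)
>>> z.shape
(13, 3, 13)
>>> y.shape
(7, 3, 37)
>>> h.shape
(13, 3, 7)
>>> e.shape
(37, 13)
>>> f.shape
(13, 3, 13)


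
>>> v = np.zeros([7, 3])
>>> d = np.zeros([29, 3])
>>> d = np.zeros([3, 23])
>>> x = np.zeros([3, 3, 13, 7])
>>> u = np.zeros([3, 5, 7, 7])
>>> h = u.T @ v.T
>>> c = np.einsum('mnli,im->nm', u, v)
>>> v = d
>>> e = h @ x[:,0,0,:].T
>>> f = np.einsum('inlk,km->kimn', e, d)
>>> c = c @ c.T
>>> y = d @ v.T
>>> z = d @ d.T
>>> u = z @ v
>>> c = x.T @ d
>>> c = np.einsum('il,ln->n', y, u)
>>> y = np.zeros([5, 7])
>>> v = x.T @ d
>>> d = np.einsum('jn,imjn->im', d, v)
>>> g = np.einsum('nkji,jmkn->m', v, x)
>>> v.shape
(7, 13, 3, 23)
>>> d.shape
(7, 13)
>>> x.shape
(3, 3, 13, 7)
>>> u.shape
(3, 23)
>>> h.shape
(7, 7, 5, 7)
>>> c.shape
(23,)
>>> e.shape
(7, 7, 5, 3)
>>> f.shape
(3, 7, 23, 7)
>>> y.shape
(5, 7)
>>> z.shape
(3, 3)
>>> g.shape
(3,)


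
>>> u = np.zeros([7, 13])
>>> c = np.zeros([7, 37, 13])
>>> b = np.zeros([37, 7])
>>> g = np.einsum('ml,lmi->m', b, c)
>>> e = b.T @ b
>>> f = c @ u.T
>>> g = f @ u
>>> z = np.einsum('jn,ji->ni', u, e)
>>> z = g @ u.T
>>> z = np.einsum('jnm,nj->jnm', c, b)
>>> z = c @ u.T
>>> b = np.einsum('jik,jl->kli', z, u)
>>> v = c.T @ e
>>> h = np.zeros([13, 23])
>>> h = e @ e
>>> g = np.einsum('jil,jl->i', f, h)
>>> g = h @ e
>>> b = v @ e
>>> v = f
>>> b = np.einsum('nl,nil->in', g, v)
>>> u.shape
(7, 13)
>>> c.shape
(7, 37, 13)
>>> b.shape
(37, 7)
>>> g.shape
(7, 7)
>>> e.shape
(7, 7)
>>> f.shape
(7, 37, 7)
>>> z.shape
(7, 37, 7)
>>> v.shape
(7, 37, 7)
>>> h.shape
(7, 7)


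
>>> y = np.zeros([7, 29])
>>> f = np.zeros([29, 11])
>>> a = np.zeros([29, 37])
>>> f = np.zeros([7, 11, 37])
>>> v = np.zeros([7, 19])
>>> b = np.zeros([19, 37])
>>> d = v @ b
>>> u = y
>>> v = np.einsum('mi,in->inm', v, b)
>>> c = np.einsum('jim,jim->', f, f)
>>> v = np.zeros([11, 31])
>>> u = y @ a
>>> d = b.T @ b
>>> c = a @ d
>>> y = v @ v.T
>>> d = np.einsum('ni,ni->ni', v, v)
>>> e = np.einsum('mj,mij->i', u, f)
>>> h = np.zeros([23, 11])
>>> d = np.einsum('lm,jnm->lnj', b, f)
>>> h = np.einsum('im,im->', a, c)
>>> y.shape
(11, 11)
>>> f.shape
(7, 11, 37)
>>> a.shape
(29, 37)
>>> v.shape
(11, 31)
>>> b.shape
(19, 37)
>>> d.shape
(19, 11, 7)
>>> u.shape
(7, 37)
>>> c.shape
(29, 37)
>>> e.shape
(11,)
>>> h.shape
()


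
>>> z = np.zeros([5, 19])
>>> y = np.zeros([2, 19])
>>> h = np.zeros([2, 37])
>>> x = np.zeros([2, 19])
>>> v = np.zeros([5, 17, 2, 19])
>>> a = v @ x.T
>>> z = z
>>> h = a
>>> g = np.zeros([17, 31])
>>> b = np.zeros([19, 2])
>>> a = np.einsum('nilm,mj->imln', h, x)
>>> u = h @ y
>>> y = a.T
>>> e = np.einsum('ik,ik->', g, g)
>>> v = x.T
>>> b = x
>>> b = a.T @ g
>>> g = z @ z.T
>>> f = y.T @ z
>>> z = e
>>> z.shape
()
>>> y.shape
(5, 2, 2, 17)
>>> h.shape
(5, 17, 2, 2)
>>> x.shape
(2, 19)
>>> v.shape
(19, 2)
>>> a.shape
(17, 2, 2, 5)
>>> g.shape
(5, 5)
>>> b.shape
(5, 2, 2, 31)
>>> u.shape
(5, 17, 2, 19)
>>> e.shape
()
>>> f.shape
(17, 2, 2, 19)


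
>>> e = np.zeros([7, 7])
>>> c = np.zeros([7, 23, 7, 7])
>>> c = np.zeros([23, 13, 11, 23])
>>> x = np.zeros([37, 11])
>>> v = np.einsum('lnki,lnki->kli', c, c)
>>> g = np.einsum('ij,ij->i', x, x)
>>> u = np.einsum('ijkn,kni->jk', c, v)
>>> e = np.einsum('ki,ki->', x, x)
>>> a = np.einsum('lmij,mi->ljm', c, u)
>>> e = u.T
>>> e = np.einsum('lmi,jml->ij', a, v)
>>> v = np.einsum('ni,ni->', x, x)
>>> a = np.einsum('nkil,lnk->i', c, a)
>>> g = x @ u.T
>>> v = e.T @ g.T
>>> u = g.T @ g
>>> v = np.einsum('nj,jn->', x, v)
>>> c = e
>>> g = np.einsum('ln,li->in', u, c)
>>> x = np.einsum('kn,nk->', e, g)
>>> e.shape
(13, 11)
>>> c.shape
(13, 11)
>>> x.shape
()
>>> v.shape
()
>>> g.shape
(11, 13)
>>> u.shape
(13, 13)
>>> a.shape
(11,)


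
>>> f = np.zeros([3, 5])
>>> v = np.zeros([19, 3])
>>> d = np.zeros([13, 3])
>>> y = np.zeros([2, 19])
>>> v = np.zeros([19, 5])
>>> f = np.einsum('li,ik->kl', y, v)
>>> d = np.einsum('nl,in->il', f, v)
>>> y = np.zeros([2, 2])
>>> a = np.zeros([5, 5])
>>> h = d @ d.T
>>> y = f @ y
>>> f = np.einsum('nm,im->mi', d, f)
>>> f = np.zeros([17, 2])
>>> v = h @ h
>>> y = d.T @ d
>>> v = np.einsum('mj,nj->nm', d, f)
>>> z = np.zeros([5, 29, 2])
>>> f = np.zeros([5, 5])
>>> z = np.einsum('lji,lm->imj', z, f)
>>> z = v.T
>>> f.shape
(5, 5)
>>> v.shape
(17, 19)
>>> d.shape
(19, 2)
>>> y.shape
(2, 2)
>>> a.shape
(5, 5)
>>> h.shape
(19, 19)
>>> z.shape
(19, 17)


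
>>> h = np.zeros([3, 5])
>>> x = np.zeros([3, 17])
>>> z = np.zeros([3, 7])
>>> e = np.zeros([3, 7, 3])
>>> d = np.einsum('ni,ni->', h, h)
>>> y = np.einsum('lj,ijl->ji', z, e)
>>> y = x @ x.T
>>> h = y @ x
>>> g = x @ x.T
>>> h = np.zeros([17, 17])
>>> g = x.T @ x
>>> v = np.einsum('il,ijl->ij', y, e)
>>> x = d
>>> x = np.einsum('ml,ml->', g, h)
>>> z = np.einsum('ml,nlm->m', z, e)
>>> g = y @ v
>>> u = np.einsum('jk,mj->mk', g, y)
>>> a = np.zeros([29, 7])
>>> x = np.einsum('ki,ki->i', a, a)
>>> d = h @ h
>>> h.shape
(17, 17)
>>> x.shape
(7,)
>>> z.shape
(3,)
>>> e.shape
(3, 7, 3)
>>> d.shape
(17, 17)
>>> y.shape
(3, 3)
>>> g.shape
(3, 7)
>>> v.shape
(3, 7)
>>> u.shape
(3, 7)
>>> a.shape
(29, 7)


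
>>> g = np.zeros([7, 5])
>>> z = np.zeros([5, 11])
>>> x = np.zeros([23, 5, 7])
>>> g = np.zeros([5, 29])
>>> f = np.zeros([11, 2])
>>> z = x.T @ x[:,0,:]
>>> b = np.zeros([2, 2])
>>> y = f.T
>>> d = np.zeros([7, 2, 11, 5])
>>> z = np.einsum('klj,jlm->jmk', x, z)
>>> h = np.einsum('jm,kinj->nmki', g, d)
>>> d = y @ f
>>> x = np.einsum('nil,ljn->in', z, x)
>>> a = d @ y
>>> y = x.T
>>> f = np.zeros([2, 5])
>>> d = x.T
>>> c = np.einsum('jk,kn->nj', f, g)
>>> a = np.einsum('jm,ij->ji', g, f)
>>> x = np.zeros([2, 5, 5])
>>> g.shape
(5, 29)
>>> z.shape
(7, 7, 23)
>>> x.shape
(2, 5, 5)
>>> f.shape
(2, 5)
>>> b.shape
(2, 2)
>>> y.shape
(7, 7)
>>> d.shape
(7, 7)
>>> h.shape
(11, 29, 7, 2)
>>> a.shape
(5, 2)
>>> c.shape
(29, 2)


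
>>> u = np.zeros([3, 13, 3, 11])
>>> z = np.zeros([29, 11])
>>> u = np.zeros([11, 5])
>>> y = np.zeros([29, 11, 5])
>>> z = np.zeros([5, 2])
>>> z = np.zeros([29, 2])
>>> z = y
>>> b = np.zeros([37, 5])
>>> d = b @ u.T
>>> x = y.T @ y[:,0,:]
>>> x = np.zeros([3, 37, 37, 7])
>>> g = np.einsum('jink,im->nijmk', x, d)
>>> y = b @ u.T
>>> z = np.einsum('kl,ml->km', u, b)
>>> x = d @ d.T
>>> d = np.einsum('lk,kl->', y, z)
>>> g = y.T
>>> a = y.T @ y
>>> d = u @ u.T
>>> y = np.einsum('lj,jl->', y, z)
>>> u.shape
(11, 5)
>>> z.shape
(11, 37)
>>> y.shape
()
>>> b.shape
(37, 5)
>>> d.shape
(11, 11)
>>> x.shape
(37, 37)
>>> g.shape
(11, 37)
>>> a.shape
(11, 11)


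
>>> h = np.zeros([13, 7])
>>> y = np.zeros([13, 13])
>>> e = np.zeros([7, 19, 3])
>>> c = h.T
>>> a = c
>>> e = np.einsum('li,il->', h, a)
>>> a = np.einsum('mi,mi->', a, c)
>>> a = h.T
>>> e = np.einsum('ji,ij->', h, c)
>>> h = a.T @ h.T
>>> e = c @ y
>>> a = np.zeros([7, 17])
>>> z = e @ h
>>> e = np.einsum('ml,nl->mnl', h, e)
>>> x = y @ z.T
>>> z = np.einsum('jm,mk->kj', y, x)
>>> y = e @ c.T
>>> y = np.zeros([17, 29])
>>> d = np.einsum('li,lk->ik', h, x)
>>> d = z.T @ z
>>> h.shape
(13, 13)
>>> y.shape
(17, 29)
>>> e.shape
(13, 7, 13)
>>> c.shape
(7, 13)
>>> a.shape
(7, 17)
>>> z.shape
(7, 13)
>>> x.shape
(13, 7)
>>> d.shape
(13, 13)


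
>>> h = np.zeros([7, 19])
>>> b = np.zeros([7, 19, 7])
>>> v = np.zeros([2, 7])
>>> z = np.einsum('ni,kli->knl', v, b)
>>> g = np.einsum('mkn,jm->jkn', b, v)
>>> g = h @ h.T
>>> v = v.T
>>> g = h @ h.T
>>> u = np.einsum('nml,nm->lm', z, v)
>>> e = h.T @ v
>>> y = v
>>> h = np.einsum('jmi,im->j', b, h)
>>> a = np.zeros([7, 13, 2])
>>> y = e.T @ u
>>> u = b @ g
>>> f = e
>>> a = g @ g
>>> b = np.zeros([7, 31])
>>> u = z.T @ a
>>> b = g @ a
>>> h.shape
(7,)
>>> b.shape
(7, 7)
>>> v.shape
(7, 2)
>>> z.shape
(7, 2, 19)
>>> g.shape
(7, 7)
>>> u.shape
(19, 2, 7)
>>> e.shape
(19, 2)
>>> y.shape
(2, 2)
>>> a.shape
(7, 7)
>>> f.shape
(19, 2)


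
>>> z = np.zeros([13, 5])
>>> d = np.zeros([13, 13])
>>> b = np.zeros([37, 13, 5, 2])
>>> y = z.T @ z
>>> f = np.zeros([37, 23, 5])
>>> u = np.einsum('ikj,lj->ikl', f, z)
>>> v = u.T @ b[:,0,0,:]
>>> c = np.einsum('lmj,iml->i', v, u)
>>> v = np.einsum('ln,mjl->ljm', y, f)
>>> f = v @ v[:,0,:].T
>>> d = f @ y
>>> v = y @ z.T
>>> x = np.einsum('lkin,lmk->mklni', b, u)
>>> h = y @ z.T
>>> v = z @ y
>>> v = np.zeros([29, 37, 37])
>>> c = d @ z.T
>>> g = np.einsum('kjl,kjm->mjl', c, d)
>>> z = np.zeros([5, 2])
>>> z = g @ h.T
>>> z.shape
(5, 23, 5)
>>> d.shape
(5, 23, 5)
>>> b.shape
(37, 13, 5, 2)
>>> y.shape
(5, 5)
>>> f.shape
(5, 23, 5)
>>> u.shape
(37, 23, 13)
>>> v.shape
(29, 37, 37)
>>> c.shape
(5, 23, 13)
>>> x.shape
(23, 13, 37, 2, 5)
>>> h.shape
(5, 13)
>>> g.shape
(5, 23, 13)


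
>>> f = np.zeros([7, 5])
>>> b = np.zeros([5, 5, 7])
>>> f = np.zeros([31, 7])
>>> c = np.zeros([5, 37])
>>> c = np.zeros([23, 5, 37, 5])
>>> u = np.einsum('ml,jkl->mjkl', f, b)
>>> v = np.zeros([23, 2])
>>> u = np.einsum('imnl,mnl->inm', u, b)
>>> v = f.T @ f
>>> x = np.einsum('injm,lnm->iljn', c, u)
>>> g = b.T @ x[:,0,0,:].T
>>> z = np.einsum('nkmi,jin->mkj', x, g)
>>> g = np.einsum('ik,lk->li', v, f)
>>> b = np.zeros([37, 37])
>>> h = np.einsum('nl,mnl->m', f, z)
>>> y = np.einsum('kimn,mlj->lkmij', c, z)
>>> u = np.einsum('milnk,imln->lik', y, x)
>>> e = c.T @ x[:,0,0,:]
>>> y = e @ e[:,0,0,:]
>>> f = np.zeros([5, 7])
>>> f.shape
(5, 7)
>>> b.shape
(37, 37)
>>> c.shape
(23, 5, 37, 5)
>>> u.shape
(37, 23, 7)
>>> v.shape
(7, 7)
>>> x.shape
(23, 31, 37, 5)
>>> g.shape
(31, 7)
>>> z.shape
(37, 31, 7)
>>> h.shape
(37,)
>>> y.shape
(5, 37, 5, 5)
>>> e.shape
(5, 37, 5, 5)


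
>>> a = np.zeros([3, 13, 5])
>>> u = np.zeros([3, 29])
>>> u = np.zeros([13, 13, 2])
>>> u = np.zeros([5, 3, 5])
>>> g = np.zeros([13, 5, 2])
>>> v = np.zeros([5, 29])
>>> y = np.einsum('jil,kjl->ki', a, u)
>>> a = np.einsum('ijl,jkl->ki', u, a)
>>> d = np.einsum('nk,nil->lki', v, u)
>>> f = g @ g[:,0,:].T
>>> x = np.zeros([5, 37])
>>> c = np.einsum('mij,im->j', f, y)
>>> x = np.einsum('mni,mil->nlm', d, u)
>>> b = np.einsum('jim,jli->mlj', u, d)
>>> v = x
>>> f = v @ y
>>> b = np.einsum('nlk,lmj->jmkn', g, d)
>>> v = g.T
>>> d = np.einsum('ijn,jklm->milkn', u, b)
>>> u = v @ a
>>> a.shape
(13, 5)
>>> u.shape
(2, 5, 5)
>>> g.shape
(13, 5, 2)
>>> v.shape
(2, 5, 13)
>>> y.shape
(5, 13)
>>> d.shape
(13, 5, 2, 29, 5)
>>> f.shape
(29, 5, 13)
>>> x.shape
(29, 5, 5)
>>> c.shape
(13,)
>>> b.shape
(3, 29, 2, 13)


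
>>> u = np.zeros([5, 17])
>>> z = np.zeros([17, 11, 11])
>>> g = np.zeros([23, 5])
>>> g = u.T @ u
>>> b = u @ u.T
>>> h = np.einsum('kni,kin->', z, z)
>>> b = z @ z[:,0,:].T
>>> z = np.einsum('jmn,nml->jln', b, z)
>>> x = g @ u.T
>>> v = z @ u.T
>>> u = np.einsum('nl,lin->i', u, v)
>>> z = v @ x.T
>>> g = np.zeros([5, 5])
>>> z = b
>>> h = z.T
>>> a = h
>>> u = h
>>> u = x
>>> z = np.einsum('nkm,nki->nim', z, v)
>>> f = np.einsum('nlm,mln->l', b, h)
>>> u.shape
(17, 5)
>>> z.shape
(17, 5, 17)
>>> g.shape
(5, 5)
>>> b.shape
(17, 11, 17)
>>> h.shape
(17, 11, 17)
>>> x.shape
(17, 5)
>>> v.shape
(17, 11, 5)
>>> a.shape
(17, 11, 17)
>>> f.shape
(11,)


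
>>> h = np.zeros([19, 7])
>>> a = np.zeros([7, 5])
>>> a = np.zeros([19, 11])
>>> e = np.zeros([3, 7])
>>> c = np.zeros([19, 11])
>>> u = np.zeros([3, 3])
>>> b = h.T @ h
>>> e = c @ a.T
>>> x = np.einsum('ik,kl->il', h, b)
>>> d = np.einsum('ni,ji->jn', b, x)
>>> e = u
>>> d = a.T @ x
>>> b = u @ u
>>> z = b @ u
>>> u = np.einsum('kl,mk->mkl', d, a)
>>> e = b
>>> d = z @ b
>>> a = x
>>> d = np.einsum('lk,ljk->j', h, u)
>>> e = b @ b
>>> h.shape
(19, 7)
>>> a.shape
(19, 7)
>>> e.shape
(3, 3)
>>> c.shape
(19, 11)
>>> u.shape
(19, 11, 7)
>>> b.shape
(3, 3)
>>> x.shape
(19, 7)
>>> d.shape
(11,)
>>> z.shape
(3, 3)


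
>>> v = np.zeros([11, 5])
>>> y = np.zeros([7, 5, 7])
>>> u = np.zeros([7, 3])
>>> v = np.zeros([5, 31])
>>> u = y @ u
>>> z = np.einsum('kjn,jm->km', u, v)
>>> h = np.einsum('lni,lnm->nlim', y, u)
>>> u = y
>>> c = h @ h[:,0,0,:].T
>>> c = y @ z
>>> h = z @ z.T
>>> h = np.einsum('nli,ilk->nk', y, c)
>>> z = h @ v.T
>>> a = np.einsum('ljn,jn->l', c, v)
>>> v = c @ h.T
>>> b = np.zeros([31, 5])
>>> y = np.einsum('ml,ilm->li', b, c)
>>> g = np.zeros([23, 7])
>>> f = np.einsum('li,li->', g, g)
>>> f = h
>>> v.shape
(7, 5, 7)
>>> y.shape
(5, 7)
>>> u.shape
(7, 5, 7)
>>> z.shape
(7, 5)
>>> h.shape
(7, 31)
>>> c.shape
(7, 5, 31)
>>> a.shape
(7,)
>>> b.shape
(31, 5)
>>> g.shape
(23, 7)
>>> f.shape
(7, 31)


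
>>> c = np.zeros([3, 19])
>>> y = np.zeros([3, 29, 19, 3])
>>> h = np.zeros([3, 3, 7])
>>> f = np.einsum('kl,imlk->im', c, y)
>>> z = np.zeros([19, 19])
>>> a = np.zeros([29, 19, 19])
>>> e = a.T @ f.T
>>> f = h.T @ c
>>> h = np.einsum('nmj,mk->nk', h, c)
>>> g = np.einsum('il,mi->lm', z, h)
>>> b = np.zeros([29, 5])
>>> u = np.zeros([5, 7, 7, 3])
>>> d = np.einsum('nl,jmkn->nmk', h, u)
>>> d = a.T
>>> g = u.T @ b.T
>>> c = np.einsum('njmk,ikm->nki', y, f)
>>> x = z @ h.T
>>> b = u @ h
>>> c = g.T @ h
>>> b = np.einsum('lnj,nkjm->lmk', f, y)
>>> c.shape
(29, 7, 7, 19)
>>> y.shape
(3, 29, 19, 3)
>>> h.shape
(3, 19)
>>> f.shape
(7, 3, 19)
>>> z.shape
(19, 19)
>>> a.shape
(29, 19, 19)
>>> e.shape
(19, 19, 3)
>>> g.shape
(3, 7, 7, 29)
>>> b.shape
(7, 3, 29)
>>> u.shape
(5, 7, 7, 3)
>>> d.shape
(19, 19, 29)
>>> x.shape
(19, 3)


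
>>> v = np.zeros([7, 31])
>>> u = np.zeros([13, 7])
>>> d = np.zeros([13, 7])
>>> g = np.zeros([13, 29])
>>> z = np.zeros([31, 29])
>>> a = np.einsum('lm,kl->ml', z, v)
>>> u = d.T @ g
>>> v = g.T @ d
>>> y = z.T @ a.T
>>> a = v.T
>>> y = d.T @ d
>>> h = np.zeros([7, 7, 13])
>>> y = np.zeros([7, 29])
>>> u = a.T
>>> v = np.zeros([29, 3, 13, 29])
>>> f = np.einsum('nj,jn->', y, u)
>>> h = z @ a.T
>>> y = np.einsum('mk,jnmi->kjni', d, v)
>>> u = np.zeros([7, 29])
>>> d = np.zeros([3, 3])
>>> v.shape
(29, 3, 13, 29)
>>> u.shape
(7, 29)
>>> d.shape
(3, 3)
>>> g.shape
(13, 29)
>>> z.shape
(31, 29)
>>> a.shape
(7, 29)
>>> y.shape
(7, 29, 3, 29)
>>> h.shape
(31, 7)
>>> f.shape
()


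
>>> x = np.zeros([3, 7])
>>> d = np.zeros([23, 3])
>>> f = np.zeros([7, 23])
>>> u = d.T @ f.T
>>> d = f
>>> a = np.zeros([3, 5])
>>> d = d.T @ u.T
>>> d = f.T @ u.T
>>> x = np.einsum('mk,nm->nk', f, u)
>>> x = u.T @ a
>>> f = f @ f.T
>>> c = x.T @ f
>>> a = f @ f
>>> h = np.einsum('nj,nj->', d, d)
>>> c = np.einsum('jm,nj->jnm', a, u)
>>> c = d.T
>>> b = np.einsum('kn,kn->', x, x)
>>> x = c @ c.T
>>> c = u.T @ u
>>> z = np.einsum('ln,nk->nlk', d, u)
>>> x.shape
(3, 3)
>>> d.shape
(23, 3)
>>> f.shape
(7, 7)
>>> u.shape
(3, 7)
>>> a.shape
(7, 7)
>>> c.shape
(7, 7)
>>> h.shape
()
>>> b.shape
()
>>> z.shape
(3, 23, 7)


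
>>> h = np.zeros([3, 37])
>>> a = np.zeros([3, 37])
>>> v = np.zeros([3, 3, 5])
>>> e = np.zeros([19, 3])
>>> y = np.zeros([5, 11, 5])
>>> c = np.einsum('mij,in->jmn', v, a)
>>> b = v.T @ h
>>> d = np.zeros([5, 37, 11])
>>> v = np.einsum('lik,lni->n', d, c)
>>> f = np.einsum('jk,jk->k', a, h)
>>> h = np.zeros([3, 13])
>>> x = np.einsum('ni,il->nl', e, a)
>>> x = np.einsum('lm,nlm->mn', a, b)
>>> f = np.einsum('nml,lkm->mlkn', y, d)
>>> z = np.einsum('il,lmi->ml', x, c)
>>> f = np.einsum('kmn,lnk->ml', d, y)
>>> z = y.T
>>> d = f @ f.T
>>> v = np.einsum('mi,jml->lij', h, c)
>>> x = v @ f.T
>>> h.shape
(3, 13)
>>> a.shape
(3, 37)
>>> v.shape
(37, 13, 5)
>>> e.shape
(19, 3)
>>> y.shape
(5, 11, 5)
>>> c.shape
(5, 3, 37)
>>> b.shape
(5, 3, 37)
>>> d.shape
(37, 37)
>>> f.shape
(37, 5)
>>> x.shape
(37, 13, 37)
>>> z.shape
(5, 11, 5)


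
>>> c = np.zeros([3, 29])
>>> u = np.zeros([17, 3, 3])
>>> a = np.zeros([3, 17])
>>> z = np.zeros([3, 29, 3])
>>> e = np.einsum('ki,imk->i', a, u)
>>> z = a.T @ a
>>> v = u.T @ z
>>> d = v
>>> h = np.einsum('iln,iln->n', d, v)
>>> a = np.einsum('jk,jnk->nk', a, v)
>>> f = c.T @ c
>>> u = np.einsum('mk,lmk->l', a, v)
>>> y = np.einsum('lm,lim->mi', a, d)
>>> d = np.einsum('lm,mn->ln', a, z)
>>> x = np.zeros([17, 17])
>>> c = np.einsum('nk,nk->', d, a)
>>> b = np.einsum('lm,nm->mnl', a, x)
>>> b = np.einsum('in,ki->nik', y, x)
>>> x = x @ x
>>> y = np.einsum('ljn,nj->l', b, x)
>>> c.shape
()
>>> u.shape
(3,)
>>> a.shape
(3, 17)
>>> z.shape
(17, 17)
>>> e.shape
(17,)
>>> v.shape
(3, 3, 17)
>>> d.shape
(3, 17)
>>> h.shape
(17,)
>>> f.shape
(29, 29)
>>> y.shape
(3,)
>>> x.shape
(17, 17)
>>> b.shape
(3, 17, 17)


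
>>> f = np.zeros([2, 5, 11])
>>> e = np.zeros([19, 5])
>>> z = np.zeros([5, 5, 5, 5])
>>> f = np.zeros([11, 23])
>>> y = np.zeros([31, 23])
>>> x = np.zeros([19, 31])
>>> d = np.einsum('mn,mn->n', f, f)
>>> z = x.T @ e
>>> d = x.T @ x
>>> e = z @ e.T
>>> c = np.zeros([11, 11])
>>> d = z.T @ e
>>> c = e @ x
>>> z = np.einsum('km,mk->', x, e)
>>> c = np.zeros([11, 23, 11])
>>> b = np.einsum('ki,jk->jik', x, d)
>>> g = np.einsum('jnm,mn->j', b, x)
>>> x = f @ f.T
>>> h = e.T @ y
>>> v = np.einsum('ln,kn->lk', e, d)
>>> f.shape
(11, 23)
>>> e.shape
(31, 19)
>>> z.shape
()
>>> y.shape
(31, 23)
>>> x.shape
(11, 11)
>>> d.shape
(5, 19)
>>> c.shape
(11, 23, 11)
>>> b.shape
(5, 31, 19)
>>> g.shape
(5,)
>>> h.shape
(19, 23)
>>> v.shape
(31, 5)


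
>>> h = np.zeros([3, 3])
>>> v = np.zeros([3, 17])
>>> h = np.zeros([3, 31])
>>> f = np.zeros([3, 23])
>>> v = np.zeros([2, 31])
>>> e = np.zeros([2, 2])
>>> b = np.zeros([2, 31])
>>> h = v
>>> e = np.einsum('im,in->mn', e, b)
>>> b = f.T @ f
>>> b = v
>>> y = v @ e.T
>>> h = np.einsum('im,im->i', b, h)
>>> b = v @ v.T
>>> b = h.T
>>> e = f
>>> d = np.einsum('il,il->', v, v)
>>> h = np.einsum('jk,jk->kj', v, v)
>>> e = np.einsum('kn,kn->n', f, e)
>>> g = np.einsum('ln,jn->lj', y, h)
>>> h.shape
(31, 2)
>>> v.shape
(2, 31)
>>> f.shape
(3, 23)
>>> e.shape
(23,)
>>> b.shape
(2,)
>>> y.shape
(2, 2)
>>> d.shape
()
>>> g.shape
(2, 31)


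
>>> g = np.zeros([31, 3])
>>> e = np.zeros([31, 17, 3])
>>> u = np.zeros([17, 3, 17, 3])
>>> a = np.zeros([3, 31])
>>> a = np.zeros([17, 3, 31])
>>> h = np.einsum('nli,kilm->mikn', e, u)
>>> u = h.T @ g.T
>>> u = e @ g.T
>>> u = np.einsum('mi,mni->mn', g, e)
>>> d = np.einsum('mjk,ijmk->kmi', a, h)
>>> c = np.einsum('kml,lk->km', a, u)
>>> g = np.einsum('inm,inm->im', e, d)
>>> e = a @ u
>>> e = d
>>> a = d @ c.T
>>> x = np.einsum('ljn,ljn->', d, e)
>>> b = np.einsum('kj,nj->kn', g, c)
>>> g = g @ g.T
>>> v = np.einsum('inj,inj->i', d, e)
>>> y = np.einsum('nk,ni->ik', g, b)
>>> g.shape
(31, 31)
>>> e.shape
(31, 17, 3)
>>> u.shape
(31, 17)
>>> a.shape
(31, 17, 17)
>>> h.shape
(3, 3, 17, 31)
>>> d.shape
(31, 17, 3)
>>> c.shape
(17, 3)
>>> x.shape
()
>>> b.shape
(31, 17)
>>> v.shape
(31,)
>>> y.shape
(17, 31)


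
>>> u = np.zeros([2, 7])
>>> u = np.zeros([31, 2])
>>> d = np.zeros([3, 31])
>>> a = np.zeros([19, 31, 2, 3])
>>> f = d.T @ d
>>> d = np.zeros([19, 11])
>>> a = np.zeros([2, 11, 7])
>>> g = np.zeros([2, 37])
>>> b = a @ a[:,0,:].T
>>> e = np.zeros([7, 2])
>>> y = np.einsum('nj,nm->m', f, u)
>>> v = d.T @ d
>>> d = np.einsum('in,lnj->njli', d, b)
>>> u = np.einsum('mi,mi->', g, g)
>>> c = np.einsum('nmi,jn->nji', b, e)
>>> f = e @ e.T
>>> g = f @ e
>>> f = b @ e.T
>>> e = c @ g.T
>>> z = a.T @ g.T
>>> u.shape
()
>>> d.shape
(11, 2, 2, 19)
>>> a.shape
(2, 11, 7)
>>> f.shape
(2, 11, 7)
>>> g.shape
(7, 2)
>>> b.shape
(2, 11, 2)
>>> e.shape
(2, 7, 7)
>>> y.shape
(2,)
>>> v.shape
(11, 11)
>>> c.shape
(2, 7, 2)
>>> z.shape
(7, 11, 7)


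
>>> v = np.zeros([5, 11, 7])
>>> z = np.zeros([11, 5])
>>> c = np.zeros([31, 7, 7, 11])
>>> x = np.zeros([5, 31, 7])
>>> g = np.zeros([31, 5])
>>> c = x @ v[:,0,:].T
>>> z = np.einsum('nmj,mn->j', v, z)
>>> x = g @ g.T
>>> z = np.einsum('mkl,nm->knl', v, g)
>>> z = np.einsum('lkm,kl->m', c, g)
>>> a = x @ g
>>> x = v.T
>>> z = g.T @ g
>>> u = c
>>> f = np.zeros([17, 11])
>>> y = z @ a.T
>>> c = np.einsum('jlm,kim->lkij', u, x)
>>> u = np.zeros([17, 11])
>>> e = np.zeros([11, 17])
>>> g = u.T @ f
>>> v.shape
(5, 11, 7)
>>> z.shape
(5, 5)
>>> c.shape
(31, 7, 11, 5)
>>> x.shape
(7, 11, 5)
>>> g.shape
(11, 11)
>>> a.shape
(31, 5)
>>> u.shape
(17, 11)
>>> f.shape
(17, 11)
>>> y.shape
(5, 31)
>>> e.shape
(11, 17)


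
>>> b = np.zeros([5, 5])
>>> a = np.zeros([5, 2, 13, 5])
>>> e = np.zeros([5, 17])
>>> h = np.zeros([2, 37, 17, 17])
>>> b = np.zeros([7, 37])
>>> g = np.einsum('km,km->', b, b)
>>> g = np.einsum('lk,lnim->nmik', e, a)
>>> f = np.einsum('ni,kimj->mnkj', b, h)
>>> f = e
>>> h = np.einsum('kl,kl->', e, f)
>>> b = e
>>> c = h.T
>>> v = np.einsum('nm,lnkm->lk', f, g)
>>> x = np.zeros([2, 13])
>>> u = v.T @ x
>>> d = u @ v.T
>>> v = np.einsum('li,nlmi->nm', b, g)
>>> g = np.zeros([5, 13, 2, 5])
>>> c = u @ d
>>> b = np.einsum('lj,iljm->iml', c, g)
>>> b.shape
(5, 5, 13)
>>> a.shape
(5, 2, 13, 5)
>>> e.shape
(5, 17)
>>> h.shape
()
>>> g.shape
(5, 13, 2, 5)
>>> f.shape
(5, 17)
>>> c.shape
(13, 2)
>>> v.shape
(2, 13)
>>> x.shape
(2, 13)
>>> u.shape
(13, 13)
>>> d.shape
(13, 2)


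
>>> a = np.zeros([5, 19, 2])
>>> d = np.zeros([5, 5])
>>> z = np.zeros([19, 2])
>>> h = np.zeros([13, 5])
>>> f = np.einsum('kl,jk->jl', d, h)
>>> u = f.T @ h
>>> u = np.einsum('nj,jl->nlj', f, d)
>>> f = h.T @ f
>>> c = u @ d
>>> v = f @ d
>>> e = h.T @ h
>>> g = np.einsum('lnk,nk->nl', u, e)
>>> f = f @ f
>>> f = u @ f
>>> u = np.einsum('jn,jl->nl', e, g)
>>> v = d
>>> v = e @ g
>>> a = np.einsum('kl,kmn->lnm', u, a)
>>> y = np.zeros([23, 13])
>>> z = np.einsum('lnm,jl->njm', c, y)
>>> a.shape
(13, 2, 19)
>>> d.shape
(5, 5)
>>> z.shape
(5, 23, 5)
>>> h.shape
(13, 5)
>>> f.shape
(13, 5, 5)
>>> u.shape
(5, 13)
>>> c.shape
(13, 5, 5)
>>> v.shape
(5, 13)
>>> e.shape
(5, 5)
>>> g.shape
(5, 13)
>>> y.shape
(23, 13)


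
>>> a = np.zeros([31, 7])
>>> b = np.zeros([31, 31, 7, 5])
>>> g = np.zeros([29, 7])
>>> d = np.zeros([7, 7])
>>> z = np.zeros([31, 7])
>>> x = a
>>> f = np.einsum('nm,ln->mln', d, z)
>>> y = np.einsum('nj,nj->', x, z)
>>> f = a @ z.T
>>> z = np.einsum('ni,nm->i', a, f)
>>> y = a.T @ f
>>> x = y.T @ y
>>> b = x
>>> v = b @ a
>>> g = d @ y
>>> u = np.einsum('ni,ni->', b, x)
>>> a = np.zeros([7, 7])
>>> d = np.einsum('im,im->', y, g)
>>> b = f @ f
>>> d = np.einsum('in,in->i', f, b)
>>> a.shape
(7, 7)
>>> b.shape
(31, 31)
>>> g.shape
(7, 31)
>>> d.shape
(31,)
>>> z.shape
(7,)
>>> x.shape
(31, 31)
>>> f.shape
(31, 31)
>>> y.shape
(7, 31)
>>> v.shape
(31, 7)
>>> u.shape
()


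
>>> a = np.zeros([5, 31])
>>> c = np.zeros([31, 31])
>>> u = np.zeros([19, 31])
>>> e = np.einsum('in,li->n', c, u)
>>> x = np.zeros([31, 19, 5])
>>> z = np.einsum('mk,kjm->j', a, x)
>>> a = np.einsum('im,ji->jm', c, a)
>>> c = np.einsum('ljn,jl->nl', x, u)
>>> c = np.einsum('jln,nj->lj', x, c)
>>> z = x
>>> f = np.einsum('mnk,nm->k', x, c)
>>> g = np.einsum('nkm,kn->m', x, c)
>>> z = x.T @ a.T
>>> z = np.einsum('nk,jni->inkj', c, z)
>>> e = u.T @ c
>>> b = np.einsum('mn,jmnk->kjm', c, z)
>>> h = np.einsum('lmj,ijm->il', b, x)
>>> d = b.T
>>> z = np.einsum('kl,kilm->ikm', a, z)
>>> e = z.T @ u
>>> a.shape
(5, 31)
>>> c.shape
(19, 31)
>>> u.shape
(19, 31)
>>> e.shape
(5, 5, 31)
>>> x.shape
(31, 19, 5)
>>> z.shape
(19, 5, 5)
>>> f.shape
(5,)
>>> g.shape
(5,)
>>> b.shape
(5, 5, 19)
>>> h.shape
(31, 5)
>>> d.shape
(19, 5, 5)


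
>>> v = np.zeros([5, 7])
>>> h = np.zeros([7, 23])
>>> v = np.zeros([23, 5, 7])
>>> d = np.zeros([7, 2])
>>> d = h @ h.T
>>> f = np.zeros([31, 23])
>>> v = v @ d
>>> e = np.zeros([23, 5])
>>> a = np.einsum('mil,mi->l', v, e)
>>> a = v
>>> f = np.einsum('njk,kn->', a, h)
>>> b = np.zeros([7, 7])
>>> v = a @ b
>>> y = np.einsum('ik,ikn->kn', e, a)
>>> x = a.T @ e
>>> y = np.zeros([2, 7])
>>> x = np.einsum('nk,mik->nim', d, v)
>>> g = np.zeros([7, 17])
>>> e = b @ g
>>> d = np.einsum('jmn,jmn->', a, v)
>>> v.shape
(23, 5, 7)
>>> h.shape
(7, 23)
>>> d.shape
()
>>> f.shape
()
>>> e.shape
(7, 17)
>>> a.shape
(23, 5, 7)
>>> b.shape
(7, 7)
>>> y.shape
(2, 7)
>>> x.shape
(7, 5, 23)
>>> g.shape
(7, 17)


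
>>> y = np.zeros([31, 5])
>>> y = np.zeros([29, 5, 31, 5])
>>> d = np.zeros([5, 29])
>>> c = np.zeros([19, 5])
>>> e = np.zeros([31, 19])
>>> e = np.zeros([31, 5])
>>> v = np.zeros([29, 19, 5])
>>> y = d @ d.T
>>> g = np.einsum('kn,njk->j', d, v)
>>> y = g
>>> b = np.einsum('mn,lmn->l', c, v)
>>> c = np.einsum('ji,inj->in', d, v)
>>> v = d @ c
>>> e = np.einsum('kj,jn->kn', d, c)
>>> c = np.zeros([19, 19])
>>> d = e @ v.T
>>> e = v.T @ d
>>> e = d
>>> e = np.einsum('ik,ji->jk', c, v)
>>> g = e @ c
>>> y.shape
(19,)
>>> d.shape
(5, 5)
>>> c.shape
(19, 19)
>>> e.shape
(5, 19)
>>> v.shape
(5, 19)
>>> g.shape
(5, 19)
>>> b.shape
(29,)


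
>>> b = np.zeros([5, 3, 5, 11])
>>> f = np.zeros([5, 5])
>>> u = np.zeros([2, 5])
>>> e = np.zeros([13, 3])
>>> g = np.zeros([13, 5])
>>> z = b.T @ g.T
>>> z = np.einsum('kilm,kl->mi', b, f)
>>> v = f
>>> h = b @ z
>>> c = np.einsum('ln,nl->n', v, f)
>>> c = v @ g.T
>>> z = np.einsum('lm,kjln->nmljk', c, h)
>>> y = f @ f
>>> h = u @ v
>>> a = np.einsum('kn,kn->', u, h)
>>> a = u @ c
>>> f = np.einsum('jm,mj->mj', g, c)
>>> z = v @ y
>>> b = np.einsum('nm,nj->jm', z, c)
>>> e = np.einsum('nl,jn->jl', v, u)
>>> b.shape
(13, 5)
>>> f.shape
(5, 13)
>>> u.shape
(2, 5)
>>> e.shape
(2, 5)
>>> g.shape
(13, 5)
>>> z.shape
(5, 5)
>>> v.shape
(5, 5)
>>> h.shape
(2, 5)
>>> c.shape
(5, 13)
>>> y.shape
(5, 5)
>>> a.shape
(2, 13)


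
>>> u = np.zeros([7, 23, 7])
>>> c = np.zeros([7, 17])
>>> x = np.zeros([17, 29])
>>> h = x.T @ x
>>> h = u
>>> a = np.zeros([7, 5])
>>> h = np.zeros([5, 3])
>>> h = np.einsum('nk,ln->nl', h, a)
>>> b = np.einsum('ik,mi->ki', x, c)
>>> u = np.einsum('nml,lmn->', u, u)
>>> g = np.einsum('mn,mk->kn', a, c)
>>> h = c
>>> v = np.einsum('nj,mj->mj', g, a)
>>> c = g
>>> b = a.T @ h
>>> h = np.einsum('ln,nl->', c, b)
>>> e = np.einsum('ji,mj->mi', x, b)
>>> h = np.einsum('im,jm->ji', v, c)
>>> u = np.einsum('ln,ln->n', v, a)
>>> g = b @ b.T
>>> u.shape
(5,)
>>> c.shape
(17, 5)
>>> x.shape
(17, 29)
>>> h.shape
(17, 7)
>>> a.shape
(7, 5)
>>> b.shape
(5, 17)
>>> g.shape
(5, 5)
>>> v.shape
(7, 5)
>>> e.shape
(5, 29)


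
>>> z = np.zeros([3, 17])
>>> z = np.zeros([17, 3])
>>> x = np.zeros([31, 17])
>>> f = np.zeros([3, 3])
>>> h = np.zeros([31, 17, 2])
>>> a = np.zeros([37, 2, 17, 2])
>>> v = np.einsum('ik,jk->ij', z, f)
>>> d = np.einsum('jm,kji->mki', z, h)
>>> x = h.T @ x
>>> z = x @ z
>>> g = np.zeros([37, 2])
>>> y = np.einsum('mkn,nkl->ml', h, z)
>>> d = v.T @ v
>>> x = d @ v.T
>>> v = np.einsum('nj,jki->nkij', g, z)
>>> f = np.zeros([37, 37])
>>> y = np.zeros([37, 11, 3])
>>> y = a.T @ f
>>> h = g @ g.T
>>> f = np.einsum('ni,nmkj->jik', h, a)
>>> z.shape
(2, 17, 3)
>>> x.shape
(3, 17)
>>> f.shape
(2, 37, 17)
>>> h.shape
(37, 37)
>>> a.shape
(37, 2, 17, 2)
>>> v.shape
(37, 17, 3, 2)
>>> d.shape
(3, 3)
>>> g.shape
(37, 2)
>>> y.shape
(2, 17, 2, 37)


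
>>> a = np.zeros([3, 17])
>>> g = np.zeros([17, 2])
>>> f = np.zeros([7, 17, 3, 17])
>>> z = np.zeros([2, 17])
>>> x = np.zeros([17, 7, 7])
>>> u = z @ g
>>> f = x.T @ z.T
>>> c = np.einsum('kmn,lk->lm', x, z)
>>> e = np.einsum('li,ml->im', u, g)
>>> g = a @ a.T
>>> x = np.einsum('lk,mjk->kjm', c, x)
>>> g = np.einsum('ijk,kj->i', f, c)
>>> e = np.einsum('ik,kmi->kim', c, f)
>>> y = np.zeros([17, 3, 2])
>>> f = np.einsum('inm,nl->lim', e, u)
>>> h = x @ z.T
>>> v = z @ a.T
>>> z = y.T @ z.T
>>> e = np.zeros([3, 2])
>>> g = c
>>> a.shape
(3, 17)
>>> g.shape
(2, 7)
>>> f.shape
(2, 7, 7)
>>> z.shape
(2, 3, 2)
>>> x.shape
(7, 7, 17)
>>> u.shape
(2, 2)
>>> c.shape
(2, 7)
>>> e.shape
(3, 2)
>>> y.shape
(17, 3, 2)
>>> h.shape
(7, 7, 2)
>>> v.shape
(2, 3)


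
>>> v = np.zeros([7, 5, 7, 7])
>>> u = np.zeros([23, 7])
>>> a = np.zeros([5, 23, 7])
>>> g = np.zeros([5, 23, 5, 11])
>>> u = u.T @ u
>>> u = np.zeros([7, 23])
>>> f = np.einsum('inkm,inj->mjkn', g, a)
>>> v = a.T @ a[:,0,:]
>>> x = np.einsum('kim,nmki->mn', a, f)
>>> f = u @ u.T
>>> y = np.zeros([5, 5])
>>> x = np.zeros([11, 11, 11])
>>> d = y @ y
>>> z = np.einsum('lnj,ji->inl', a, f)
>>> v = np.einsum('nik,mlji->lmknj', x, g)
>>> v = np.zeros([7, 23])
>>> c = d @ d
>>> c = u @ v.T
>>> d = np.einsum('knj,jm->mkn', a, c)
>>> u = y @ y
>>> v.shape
(7, 23)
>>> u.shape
(5, 5)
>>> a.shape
(5, 23, 7)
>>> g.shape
(5, 23, 5, 11)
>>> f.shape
(7, 7)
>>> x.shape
(11, 11, 11)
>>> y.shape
(5, 5)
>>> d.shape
(7, 5, 23)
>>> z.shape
(7, 23, 5)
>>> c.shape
(7, 7)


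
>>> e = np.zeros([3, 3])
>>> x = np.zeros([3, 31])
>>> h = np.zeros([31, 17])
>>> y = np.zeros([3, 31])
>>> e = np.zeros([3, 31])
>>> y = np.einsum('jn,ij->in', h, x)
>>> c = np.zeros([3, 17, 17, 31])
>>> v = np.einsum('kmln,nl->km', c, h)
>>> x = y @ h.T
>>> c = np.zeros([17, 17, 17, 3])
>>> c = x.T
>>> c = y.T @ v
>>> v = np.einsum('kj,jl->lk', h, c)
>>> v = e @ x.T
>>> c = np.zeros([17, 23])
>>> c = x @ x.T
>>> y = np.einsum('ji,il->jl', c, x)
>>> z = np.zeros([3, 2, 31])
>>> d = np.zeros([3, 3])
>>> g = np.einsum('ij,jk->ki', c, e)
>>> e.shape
(3, 31)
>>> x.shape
(3, 31)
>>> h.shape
(31, 17)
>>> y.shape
(3, 31)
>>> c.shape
(3, 3)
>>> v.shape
(3, 3)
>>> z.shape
(3, 2, 31)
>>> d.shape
(3, 3)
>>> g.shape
(31, 3)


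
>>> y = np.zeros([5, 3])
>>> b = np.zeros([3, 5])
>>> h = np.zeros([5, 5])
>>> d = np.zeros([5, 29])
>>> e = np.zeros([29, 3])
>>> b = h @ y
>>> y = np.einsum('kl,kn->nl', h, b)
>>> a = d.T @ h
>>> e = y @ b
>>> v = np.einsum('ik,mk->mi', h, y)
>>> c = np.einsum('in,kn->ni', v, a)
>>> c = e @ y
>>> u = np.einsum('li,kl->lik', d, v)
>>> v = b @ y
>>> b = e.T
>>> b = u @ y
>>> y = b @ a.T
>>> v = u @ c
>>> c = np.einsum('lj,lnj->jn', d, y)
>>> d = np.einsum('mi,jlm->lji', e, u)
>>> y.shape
(5, 29, 29)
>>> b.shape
(5, 29, 5)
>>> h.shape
(5, 5)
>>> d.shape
(29, 5, 3)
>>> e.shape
(3, 3)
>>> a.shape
(29, 5)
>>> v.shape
(5, 29, 5)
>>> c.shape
(29, 29)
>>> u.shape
(5, 29, 3)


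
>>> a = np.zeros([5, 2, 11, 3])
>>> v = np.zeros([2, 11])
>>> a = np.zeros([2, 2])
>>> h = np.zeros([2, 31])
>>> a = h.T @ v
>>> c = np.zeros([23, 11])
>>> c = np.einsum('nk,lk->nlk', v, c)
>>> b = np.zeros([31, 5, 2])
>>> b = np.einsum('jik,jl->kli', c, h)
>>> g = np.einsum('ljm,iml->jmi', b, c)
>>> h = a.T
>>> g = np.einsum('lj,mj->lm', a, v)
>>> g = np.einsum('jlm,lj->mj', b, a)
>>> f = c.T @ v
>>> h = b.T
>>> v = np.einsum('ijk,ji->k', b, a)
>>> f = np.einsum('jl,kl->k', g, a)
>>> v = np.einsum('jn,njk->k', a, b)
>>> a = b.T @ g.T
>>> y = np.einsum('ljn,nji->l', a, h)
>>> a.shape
(23, 31, 23)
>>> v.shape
(23,)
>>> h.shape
(23, 31, 11)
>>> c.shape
(2, 23, 11)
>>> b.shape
(11, 31, 23)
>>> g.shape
(23, 11)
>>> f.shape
(31,)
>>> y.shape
(23,)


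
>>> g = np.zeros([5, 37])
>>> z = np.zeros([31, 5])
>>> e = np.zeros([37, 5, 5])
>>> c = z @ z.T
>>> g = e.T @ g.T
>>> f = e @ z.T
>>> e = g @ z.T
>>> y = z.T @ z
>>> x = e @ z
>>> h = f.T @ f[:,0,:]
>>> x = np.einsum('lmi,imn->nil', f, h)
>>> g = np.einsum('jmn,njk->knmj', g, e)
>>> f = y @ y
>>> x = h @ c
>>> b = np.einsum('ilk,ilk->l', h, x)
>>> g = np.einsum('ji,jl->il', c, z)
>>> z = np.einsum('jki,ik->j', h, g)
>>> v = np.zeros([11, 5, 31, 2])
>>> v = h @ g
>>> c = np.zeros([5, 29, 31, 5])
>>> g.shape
(31, 5)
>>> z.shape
(31,)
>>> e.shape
(5, 5, 31)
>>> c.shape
(5, 29, 31, 5)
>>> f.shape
(5, 5)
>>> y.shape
(5, 5)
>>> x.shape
(31, 5, 31)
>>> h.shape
(31, 5, 31)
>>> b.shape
(5,)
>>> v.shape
(31, 5, 5)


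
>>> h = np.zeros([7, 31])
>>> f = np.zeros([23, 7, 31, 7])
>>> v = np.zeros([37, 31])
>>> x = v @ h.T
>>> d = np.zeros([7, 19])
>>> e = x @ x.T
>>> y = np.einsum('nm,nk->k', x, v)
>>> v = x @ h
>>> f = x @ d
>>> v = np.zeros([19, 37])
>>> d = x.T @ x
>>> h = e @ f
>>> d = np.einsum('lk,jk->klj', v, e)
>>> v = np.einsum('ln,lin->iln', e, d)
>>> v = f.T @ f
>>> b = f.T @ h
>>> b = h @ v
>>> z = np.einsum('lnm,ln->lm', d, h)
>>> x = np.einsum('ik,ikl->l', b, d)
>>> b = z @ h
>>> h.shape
(37, 19)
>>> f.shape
(37, 19)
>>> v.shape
(19, 19)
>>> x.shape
(37,)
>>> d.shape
(37, 19, 37)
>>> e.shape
(37, 37)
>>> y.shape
(31,)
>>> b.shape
(37, 19)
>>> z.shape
(37, 37)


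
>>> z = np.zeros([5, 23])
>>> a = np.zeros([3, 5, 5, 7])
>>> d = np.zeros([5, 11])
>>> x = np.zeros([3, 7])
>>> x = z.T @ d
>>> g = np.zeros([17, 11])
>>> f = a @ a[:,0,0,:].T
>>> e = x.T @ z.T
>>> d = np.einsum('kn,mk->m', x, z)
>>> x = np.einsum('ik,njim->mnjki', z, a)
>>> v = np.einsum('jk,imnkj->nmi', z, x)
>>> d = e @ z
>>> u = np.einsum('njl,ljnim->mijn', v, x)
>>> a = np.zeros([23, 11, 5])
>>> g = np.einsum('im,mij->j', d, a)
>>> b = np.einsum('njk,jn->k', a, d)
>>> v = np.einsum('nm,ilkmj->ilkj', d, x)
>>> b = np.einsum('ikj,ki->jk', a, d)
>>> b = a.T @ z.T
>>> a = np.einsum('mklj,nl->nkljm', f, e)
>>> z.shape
(5, 23)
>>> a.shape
(11, 5, 5, 3, 3)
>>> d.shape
(11, 23)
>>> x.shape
(7, 3, 5, 23, 5)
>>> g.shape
(5,)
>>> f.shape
(3, 5, 5, 3)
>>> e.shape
(11, 5)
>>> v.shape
(7, 3, 5, 5)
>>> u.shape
(5, 23, 3, 5)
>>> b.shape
(5, 11, 5)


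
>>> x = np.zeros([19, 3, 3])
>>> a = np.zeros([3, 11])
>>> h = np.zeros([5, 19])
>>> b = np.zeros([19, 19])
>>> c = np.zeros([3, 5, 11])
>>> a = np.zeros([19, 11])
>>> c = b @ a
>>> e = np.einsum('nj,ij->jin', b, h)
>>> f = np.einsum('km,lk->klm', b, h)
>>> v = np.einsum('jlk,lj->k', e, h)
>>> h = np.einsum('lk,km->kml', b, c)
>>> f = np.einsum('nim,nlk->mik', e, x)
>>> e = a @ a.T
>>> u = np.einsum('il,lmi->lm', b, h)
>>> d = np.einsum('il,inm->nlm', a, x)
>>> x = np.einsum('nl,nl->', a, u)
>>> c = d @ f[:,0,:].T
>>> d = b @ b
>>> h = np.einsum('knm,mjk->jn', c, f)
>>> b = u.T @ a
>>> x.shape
()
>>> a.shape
(19, 11)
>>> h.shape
(5, 11)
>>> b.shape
(11, 11)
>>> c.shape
(3, 11, 19)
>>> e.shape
(19, 19)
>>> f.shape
(19, 5, 3)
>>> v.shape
(19,)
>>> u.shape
(19, 11)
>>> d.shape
(19, 19)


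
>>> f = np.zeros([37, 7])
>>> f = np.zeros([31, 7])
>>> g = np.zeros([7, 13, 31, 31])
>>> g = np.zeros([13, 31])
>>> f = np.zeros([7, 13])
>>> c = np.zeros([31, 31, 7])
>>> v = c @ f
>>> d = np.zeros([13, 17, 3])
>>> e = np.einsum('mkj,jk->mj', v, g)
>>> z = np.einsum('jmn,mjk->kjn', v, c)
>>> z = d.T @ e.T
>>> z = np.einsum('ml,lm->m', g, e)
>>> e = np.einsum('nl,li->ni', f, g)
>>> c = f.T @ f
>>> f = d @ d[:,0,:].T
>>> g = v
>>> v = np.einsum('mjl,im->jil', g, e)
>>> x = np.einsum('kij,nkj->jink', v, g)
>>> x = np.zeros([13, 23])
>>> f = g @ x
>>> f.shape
(31, 31, 23)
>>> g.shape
(31, 31, 13)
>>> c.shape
(13, 13)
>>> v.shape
(31, 7, 13)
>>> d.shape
(13, 17, 3)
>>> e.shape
(7, 31)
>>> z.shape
(13,)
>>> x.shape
(13, 23)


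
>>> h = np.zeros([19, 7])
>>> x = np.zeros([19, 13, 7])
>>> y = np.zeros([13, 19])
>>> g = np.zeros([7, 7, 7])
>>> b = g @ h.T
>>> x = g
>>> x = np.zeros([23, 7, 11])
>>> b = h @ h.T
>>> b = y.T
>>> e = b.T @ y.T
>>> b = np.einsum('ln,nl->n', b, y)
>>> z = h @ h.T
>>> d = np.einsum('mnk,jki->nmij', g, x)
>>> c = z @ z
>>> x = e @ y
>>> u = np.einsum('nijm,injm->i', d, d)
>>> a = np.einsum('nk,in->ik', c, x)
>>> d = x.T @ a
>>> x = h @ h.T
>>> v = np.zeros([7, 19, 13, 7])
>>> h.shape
(19, 7)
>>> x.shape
(19, 19)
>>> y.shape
(13, 19)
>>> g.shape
(7, 7, 7)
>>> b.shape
(13,)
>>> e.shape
(13, 13)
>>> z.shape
(19, 19)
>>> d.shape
(19, 19)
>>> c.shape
(19, 19)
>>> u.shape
(7,)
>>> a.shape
(13, 19)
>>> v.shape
(7, 19, 13, 7)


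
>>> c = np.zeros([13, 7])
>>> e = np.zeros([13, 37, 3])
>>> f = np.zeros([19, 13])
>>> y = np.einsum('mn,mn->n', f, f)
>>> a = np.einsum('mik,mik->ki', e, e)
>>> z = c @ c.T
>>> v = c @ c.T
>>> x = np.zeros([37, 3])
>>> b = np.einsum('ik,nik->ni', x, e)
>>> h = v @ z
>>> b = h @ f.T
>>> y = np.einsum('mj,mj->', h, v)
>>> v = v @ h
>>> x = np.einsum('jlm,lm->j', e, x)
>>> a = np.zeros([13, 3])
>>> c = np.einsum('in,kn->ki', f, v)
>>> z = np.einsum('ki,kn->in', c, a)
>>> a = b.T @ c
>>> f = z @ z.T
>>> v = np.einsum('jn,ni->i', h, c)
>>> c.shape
(13, 19)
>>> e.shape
(13, 37, 3)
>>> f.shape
(19, 19)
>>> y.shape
()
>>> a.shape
(19, 19)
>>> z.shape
(19, 3)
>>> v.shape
(19,)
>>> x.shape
(13,)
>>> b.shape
(13, 19)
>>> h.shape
(13, 13)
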